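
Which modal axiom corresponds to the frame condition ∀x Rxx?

A defining formula is □ψ → ψ (the T axiom).
Suppose □ψ→ψ is valid. At any x set V(ψ)={w : Rxw}. Then □ψ holds at x, so ψ holds at x, i.e. Rxx.

□ψ → ψ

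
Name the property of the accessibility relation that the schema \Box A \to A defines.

Suppose □A→A is valid. At any x set V(A)={w : Rxw}. Then □A holds at x, so A holds at x, i.e. Rxx.

Reflexivity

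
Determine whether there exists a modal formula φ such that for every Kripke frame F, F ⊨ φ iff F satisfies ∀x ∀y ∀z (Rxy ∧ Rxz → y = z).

Definable; ◇r → □r defines it

The condition is partial functionality. A defining modal formula is ◇r → □r.
Suppose ◇r→□r is valid. Take Rxy, Rxz and set V(r)={y}. Then ◇r at x, so □r at x, so r at z, i.e. z=y.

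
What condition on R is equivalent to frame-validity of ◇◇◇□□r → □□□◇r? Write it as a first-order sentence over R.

∀x ∀y ∀z ((xR³y ∧ xR³z) → ∃w (yR²w ∧ zRw))

This is a Sahlqvist (Geach-type) schema ◇^3□^2r → □^3◇^1r.
Minimal-valuation argument: fix x; take any y with xR^3y and any z with xR^3z. Set V(r) to the set of worlds R-reachable from y in exactly 2 steps. Then □^2r holds at y, so the antecedent holds at x; validity forces ◇^1r at z, giving a w with zR^1w and yR^2w.
First-order correspondent: ∀x ∀y ∀z ((xR³y ∧ xR³z) → ∃w (yR²w ∧ zRw)).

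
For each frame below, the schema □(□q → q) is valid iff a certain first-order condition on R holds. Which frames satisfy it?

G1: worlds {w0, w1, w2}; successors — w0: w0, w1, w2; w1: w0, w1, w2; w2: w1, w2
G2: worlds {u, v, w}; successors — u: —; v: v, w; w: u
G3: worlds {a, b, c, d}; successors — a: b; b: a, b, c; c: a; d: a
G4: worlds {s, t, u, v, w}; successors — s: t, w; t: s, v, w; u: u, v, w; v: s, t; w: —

The schema corresponds to shift-reflexivity: ∀x ∀y (Rxy → Ryy).
G1: condition met.
G2: fails — Rwu but not Ruu.
G3: fails — Rbc but not Rcc.
G4: fails — Ruv but not Rvv.
Valid on: G1.

G1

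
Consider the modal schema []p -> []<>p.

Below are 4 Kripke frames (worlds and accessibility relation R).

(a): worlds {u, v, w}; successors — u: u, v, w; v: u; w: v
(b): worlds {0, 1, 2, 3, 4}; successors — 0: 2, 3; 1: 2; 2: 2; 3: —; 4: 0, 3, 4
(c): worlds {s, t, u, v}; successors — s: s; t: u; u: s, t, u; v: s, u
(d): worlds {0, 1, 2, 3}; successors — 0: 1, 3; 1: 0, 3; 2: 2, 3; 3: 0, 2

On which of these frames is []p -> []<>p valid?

Frame correspondent (Sahlqvist): forall x forall z (xRz -> exists w (xRw & zRw)) — i.e. a generalized confluence (Geach) condition.
(a): fails — wRv but no t with wRt and vRt.
(b): fails — 0R3 but no w with 0Rw and 3Rw.
(c): ✓.
(d): fails — 0R3 but no w with 0Rw and 3Rw.

(c)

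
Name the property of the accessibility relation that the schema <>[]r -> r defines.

This schema is equivalent to the B axiom r → □◇r.
It corresponds to symmetry: forall x forall y (Rxy -> Ryx).

symmetry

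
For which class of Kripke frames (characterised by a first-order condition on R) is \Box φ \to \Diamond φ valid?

Suppose □φ→◇φ is valid. At any x set V(φ)=W. Then □φ at x, so ◇φ at x, so x has a successor.
Conversely, on a frame with seriality the schema holds at every world under every valuation.
So the correspondent is seriality.

Seriality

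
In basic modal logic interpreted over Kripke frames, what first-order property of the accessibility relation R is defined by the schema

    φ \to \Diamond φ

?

reflexivity: \forall x Rxx

This schema is equivalent to the T axiom □φ → φ.
Its frame correspondent is reflexivity — \forall x Rxx.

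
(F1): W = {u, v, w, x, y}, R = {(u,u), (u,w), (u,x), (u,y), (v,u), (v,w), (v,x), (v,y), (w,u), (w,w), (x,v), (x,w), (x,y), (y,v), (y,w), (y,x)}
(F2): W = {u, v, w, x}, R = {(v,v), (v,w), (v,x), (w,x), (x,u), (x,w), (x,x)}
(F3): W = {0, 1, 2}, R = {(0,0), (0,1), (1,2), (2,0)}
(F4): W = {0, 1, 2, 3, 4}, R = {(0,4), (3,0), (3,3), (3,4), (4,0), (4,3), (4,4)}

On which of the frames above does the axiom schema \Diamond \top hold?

(F1), (F3)

The schema corresponds to seriality: \forall x \exists y Rxy.
(F1): satisfies the condition.
(F2): fails — world u has no successor.
(F3): satisfies the condition.
(F4): fails — world 1 has no successor.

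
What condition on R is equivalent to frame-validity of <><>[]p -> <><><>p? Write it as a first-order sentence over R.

This is a Sahlqvist (Geach-type) schema ◇^2□^1p → □^0◇^3p.
First-order correspondent: forall x forall y (x R^2 y -> exists w (yRw & x R^3 w)).

forall x forall y (x R^2 y -> exists w (yRw & x R^3 w))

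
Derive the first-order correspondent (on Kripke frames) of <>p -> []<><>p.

This is a Sahlqvist (Geach-type) schema ◇^1□^0p → □^1◇^2p.
Minimal-valuation argument: fix x; take any y with xR^1y and any z with xR^1z. Set V(p) to the set of worlds R-reachable from y in exactly 0 steps. Then □^0p holds at y, so the antecedent holds at x; validity forces ◇^2p at z, giving a w with zR^2w and yR^0w.
First-order correspondent: forall x forall y forall z ((xRy & xRz) -> exists w (y = w & z R^2 w)).

forall x forall y forall z ((xRy & xRz) -> exists w (y = w & z R^2 w))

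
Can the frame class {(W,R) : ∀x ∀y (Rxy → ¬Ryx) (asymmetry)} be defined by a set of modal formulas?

No

Any modally definable frame class is closed under surjective bounded morphisms.
The 4-cycle (worlds w0,w1,w2,w3 with w0→w1→w2→w3→w0) is asymmetric. Mapping every world to a single reflexive point • is a surjective bounded morphism, and the reflexive point is not asymmetric (R•• but asymmetry requires ¬R••).
So the class is not modally definable.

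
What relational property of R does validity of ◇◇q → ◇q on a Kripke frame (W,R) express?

transitivity

This is frame-equivalent to □q → □□q (substitute ¬q for q and contrapose).
Suppose □q→□□q is valid. Take Rxy, Ryz and set V(q)={w : Rxw}. Then □q at x, so □□q at x, so □q at y, so q at z, i.e. Rxz.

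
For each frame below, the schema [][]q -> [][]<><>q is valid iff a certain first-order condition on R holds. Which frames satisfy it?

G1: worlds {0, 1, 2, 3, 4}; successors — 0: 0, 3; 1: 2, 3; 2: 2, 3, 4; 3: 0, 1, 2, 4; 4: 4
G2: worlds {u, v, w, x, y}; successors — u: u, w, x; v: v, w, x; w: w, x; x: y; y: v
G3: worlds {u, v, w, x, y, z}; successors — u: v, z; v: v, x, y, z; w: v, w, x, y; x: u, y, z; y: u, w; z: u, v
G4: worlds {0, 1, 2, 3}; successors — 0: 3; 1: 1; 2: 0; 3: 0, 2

Frame correspondent (Sahlqvist): forall x forall z (x R^2 z -> exists w (x R^2 w & z R^2 w)) — i.e. a generalized confluence (Geach) condition.
G1: ✓.
G2: fails — uR²x but no t with uR²t and xR²t.
G3: ✓.
G4: fails — 0R²2 but no w with 0R²w and 2R²w.
Valid on: G1, G3.

G1, G3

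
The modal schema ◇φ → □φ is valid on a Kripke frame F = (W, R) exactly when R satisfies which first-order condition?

partial functionality: ∀x ∀y ∀z (Rxy ∧ Rxz → y = z)

Suppose ◇φ→□φ is valid. Take Rxy, Rxz and set V(φ)={y}. Then ◇φ at x, so □φ at x, so φ at z, i.e. z=y.
Conversely, on a frame with partial functionality the schema holds at every world under every valuation.
Frame condition: ∀x ∀y ∀z (Rxy ∧ Rxz → y = z).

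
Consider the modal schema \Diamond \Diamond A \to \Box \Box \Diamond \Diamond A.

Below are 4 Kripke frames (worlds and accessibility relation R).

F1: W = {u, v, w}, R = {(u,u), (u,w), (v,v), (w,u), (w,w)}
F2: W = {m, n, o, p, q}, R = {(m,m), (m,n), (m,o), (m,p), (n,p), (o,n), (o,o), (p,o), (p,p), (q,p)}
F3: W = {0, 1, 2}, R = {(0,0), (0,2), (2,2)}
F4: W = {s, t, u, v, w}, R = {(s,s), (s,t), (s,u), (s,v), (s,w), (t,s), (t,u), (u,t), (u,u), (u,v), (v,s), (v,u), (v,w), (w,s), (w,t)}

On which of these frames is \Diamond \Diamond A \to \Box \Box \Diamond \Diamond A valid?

Frame correspondent (Sahlqvist): \forall x \forall y \forall z ((x R^2 y \wedge x R^2 z) \to \exists w (y = w \wedge z R^2 w)) — i.e. a generalized confluence (Geach) condition.
F1: condition met.
F2: fails — mR²m, mR²n but no w with m=w and nR²w.
F3: fails — 0R²0, 0R²2 but no w with 0=w and 2R²w.
F4: condition met.
Valid on: F1, F4.

F1, F4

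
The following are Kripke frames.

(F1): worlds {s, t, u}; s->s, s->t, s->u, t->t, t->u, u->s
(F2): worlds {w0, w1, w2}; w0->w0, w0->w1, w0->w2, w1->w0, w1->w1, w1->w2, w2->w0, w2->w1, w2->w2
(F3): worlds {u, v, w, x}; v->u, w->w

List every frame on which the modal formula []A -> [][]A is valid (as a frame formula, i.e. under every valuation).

The schema corresponds to transitivity: forall x forall y forall z (Rxy & Ryz -> Rxz).
(F1): fails — Rus and Rsu but not Ruu.
(F2): satisfies the condition.
(F3): satisfies the condition.
Valid on: (F2), (F3).

(F2), (F3)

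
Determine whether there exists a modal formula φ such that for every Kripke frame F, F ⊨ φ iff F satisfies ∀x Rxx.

Yes: it is reflexivity, defined by the T schema □r → r.
Suppose □r→r is valid. At any x set V(r)={w : Rxw}. Then □r holds at x, so r holds at x, i.e. Rxx.

Yes, by □r → r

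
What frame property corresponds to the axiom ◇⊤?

Seriality

This schema is equivalent to the D axiom □r → ◇r.
Its frame correspondent is seriality — ∀x ∃y Rxy.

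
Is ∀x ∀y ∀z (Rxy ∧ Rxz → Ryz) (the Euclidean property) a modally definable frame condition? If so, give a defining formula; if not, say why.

Yes: it is the Euclidean property, defined by the 5 schema ◇q → □◇q.
Suppose ◇q→□◇q is valid. Take Rxy, Rxz and set V(q)={y}. Then ◇q at x, so □◇q at x, so ◇q at z, so some w with Rzw has q; w=y, i.e. Rzy. By symmetry of the argument, Ryz.

Yes — defined by ◇q → □◇q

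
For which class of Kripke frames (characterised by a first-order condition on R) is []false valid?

This is the Ver axiom.
Its frame correspondent is emptiness of R — forall x forall y ~Rxy.

emptiness of R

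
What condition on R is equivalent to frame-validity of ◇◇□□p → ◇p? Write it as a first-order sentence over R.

This is a Sahlqvist (Geach-type) schema ◇^2□^2p → □^0◇^1p.
First-order correspondent: ∀x ∀y (xR²y → ∃w (yR²w ∧ xRw)).

∀x ∀y (xR²y → ∃w (yR²w ∧ xRw))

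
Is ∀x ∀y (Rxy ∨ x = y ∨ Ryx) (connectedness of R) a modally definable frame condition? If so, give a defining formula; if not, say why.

Not definable by any modal formula

If a class were modally definable it would be closed under disjoint unions (Goldblatt–Thomason).
Take 3 disjoint single-world reflexive frames: each is trivially connected, but their disjoint union has 3 worlds with no edge between distinct components, so it is not connected.
So the class is not modally definable.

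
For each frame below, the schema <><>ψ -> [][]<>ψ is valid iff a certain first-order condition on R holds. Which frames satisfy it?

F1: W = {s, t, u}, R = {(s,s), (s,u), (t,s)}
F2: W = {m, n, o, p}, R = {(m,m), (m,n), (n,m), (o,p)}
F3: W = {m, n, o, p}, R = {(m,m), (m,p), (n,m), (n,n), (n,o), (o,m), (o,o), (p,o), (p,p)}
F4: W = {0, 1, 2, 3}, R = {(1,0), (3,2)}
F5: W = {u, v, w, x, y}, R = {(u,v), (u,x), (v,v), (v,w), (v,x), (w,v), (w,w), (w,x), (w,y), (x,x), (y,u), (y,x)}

F4

The schema corresponds to a generalized confluence (Geach) condition: forall x forall y forall z ((x R^2 y & x R^2 z) -> exists w (y = w & zRw)).
F1: fails — sR²s, sR²u but no w with s=w and uRw.
F2: fails — mR²n, mR²n but no w with n=w and nRw.
F3: fails — mR²m, mR²p but no w with m=w and pRw.
F4: ✓.
F5: fails — uR²v, uR²x but no t with v=t and xRt.
Valid on: F4.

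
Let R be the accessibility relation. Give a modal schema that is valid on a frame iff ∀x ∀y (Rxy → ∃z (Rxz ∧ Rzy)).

□□r → □r

A defining formula is □□r → □r (the C4 axiom).
Suppose □□r→□r is valid. Take Rxy and set V(r)={w : xR²w}. Then □□r at x, so □r at x, so r at y, i.e. ∃z(Rxz∧Rzy).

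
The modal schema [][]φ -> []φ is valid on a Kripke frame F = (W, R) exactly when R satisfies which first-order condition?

Suppose □□φ→□φ is valid. Take Rxy and set V(φ)={w : xR²w}. Then □□φ at x, so □φ at x, so φ at y, i.e. ∃z(Rxz∧Rzy).
Conversely, on a frame with density the schema holds at every world under every valuation.
So the correspondent is density.

density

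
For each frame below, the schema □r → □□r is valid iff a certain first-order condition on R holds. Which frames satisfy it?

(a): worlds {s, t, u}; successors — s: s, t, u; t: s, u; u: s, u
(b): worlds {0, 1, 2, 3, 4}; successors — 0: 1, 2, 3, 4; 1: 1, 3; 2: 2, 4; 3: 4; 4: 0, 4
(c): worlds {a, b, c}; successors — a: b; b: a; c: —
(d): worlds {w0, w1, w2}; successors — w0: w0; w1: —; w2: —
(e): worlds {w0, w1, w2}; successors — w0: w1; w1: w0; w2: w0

This is the axiom for transitivity; its first-order frame correspondent is ∀x ∀y ∀z (Rxy ∧ Ryz → Rxz).
(a): fails — Rus and Rst but not Rut.
(b): fails — R34 and R40 but not R30.
(c): fails — Rab and Rba but not Raa.
(d): condition met.
(e): fails — Rw0w1 and Rw1w0 but not Rw0w0.
Valid on: (d).

(d)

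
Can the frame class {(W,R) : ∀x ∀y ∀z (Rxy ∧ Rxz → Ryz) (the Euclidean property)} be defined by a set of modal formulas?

The condition is the Euclidean property. A defining modal formula is ◇r → □◇r.

Yes, by ◇r → □◇r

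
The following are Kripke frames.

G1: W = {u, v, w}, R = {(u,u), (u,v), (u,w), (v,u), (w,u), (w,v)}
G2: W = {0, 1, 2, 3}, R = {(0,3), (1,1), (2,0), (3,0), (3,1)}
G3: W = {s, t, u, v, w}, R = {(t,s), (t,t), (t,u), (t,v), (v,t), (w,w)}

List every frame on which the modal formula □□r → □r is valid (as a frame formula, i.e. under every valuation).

G1, G3

This is the axiom for density; its first-order frame correspondent is ∀x ∀y (Rxy → ∃z (Rxz ∧ Rzy)).
G1: satisfies the condition.
G2: fails — R20 but no z with R2z and Rz0.
G3: satisfies the condition.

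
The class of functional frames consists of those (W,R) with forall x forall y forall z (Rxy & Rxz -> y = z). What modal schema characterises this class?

◇q → □q

The condition is partial functionality. The CD schema ◇q → □q defines it.
Suppose ◇q→□q is valid. Take Rxy, Rxz and set V(q)={y}. Then ◇q at x, so □q at x, so q at z, i.e. z=y.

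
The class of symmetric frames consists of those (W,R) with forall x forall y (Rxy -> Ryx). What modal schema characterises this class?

The condition is symmetry. The B schema s → □◇s defines it.

s → □◇s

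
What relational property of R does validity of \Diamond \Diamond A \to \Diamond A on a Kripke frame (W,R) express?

This is a form of the 4 axiom.
Its frame correspondent is transitivity — \forall x \forall y \forall z (Rxy \wedge Ryz \to Rxz).

transitivity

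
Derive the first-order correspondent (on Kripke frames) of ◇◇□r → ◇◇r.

This is a Sahlqvist (Geach-type) schema ◇^2□^1r → □^0◇^2r.
First-order correspondent: ∀x ∀y (xR²y → ∃w (yRw ∧ xR²w)).

∀x ∀y (xR²y → ∃w (yRw ∧ xR²w))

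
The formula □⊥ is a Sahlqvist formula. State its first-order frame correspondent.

This schema is the Ver axiom.
It corresponds to emptiness of R: ∀x ∀y ¬Rxy.

emptiness of R: ∀x ∀y ¬Rxy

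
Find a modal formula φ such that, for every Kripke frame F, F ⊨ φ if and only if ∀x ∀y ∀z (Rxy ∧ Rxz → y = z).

This is partial functionality; the standard corresponding axiom is CD: ◇s → □s.

◇s → □s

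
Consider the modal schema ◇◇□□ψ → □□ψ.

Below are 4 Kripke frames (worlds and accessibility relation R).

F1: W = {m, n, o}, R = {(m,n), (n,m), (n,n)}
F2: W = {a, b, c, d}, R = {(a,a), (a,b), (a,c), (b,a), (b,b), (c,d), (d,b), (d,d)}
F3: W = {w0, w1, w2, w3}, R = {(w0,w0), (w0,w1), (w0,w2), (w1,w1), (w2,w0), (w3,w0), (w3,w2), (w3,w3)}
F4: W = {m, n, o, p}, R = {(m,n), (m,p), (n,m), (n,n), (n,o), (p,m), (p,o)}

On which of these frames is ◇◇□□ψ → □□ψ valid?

F1

Frame correspondent (Sahlqvist): ∀x ∀y ∀z ((xR²y ∧ xR²z) → ∃w (yR²w ∧ z = w)) — i.e. a generalized confluence (Geach) condition.
F1: condition met.
F2: fails — aR²b, aR²d but no w with bR²w and d=w.
F3: fails — w0R²w1, w0R²w0 but no w with w1R²w and w0=w.
F4: fails — mR²o, mR²m but no w with oR²w and m=w.
Valid on: F1.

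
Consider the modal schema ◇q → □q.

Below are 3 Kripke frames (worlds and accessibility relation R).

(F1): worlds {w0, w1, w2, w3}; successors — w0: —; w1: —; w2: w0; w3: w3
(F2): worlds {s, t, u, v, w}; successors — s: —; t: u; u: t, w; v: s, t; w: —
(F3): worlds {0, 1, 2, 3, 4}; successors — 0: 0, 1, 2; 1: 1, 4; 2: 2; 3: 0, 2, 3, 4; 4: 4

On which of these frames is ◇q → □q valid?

This is the axiom for partial functionality; its first-order frame correspondent is ∀x ∀y ∀z (Rxy ∧ Rxz → y = z).
(F1): ✓.
(F2): fails — u sees both t and w.
(F3): fails — 0 sees both 0 and 1.

(F1)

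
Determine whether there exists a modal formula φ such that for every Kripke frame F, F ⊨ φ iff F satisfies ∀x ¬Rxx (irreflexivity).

Not definable by any modal formula

Modal frame validity is preserved under surjective bounded morphisms.
The 2-cycle (worlds s,t with s→t→s) is irreflexive, and the map sending every world to a single reflexive point • is a surjective bounded morphism (forth: every edge maps to (•,•); back: every world has a successor). So any modal formula valid on the 2-cycle is also valid on the reflexive point, which is not irreflexive.
Hence irreflexivity is not modally definable.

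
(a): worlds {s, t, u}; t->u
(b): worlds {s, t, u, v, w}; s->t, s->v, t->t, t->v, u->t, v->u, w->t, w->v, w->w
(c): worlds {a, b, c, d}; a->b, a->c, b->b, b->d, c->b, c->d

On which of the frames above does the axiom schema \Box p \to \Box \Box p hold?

This is the axiom for transitivity; its first-order frame correspondent is \forall x \forall y \forall z (Rxy \wedge Ryz \to Rxz).
(a): ✓.
(b): fails — Rtv and Rvu but not Rtu.
(c): fails — Rab and Rbd but not Rad.

(a)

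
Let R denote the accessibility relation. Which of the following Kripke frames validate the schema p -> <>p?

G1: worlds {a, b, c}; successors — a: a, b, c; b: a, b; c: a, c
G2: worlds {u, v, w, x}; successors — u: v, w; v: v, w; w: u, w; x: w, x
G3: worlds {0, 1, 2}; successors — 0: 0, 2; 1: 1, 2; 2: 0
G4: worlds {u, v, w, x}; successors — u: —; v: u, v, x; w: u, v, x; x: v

The schema corresponds to reflexivity: forall x Rxx.
G1: holds.
G2: fails — world u does not see itself.
G3: fails — world 2 does not see itself.
G4: fails — world u does not see itself.
Valid on: G1.

G1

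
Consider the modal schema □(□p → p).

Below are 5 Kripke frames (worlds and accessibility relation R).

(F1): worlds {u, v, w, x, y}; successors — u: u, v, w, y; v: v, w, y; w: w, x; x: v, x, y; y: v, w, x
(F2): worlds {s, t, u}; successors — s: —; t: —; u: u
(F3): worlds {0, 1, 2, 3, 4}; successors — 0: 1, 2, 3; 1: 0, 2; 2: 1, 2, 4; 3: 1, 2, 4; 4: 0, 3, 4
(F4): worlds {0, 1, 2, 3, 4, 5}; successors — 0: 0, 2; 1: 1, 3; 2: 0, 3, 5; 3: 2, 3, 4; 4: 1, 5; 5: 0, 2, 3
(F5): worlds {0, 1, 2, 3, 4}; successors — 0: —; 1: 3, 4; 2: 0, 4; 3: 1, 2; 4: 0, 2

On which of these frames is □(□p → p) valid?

The schema corresponds to shift-reflexivity: ∀x ∀y (Rxy → Ryy).
(F1): fails — Ruy but not Ryy.
(F2): holds.
(F3): fails — R10 but not R00.
(F4): fails — R34 but not R44.
(F5): fails — R32 but not R22.

(F2)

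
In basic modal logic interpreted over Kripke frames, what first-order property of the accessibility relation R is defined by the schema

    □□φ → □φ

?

This is the C4 axiom.
It corresponds to density: ∀x ∀y (Rxy → ∃z (Rxz ∧ Rzy)).

density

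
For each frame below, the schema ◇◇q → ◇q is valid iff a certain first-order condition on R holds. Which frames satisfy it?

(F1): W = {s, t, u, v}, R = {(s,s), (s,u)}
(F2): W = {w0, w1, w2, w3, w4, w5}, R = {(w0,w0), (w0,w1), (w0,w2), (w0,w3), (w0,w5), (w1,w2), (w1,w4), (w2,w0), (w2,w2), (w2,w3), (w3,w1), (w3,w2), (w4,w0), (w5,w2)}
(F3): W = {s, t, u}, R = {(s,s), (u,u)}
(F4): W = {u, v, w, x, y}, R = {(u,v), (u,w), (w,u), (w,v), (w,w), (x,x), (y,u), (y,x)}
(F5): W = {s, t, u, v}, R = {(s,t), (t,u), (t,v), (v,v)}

The schema corresponds to transitivity: ∀x ∀y ∀z (Rxy ∧ Ryz → Rxz).
(F1): condition met.
(F2): fails — Rw1w2 and Rw2w0 but not Rw1w0.
(F3): condition met.
(F4): fails — Ruw and Rwu but not Ruu.
(F5): fails — Rst and Rtu but not Rsu.
Valid on: (F1), (F3).

(F1), (F3)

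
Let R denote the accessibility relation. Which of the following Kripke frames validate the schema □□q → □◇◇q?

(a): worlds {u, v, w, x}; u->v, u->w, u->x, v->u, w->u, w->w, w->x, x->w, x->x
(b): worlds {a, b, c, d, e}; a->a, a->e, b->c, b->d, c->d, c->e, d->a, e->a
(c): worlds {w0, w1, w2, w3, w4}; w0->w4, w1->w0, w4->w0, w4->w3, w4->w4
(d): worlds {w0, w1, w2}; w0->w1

(a), (b)

Frame correspondent (Sahlqvist): ∀x ∀z (xRz → ∃w (xR²w ∧ zR²w)) — i.e. a generalized confluence (Geach) condition.
(a): ✓.
(b): ✓.
(c): fails — w4Rw3 but no w with w4R²w and w3R²w.
(d): fails — w0Rw1 but no w with w0R²w and w1R²w.
Valid on: (a), (b).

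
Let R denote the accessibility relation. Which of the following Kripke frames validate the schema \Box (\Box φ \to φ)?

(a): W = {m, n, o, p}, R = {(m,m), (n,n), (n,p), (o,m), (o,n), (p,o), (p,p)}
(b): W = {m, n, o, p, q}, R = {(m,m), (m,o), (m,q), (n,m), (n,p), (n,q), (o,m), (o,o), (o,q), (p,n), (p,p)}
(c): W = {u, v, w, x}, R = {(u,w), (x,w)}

none

This is the axiom for shift-reflexivity; its first-order frame correspondent is \forall x \forall y (Rxy \to Ryy).
(a): fails — Rpo but not Roo.
(b): fails — Rpn but not Rnn.
(c): fails — Rxw but not Rww.
Valid on no frame.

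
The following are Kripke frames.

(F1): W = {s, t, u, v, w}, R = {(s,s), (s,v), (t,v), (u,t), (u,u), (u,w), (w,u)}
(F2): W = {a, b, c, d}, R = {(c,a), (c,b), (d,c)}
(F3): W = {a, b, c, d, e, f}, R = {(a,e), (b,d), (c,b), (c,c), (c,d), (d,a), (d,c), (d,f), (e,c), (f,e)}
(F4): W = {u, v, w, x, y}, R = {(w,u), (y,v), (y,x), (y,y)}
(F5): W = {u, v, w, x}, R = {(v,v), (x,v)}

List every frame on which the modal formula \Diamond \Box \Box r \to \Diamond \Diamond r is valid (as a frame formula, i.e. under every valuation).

This is the axiom for a generalized confluence (Geach) condition; its first-order frame correspondent is \forall x \forall y (xRy \to \exists w (y R^2 w \wedge x R^2 w)).
(F1): fails — sRv but no w* with vR²w* and sR²w*.
(F2): fails — cRa but no w with aR²w and cR²w.
(F3): holds.
(F4): fails — wRu but no t with uR²t and wR²t.
(F5): holds.
Valid on: (F3), (F5).

(F3), (F5)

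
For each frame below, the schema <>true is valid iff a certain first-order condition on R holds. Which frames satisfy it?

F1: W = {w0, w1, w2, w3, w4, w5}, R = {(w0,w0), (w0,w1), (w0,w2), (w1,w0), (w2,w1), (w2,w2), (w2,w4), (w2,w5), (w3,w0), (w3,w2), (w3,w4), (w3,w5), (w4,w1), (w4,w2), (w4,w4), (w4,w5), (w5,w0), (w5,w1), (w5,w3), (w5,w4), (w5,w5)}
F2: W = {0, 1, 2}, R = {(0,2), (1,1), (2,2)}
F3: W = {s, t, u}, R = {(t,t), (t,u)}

F1, F2

Frame correspondent (Sahlqvist): forall x exists y Rxy — i.e. seriality.
F1: satisfies the condition.
F2: satisfies the condition.
F3: fails — world s has no successor.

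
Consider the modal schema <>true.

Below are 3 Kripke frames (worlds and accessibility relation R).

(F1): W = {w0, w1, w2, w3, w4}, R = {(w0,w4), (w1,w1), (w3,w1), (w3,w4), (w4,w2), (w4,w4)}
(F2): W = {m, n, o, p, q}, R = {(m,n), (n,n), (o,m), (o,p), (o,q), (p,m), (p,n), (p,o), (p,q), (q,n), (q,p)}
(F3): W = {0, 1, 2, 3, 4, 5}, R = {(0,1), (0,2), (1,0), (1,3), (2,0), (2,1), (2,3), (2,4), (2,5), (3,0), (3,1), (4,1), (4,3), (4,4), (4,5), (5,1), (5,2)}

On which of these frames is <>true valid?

(F2), (F3)

Frame correspondent (Sahlqvist): forall x exists y Rxy — i.e. seriality.
(F1): fails — world w2 has no successor.
(F2): holds.
(F3): holds.
Valid on: (F2), (F3).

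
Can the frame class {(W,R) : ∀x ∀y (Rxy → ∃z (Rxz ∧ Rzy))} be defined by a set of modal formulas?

The condition is density. A defining modal formula is □□p → □p.
Suppose □□p→□p is valid. Take Rxy and set V(p)={w : xR²w}. Then □□p at x, so □p at x, so p at y, i.e. ∃z(Rxz∧Rzy).

Yes, by □□p → □p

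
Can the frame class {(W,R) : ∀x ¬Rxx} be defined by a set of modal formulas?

No — not modally definable

If a class were modally definable it would be closed under surjective bounded morphisms (Goldblatt–Thomason).
The 2-cycle (worlds a,b with a→b→a) is irreflexive, and the map sending every world to a single reflexive point • is a surjective bounded morphism (forth: every edge maps to (•,•); back: every world has a successor). So any modal formula valid on the 2-cycle is also valid on the reflexive point, which is not irreflexive.
So the class is not modally definable.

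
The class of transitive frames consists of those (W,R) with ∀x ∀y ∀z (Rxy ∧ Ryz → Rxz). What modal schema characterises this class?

This is transitivity; the standard corresponding axiom is 4: □q → □□q.

□q → □□q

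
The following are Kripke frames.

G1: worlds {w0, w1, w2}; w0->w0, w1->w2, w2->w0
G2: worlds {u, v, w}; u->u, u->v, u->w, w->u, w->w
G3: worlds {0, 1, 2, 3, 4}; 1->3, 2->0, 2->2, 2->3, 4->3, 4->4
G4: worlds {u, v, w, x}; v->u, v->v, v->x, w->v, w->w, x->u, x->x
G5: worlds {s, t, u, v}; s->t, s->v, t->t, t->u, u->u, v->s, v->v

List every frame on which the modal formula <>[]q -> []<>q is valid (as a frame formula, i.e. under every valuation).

G1

This is the axiom for convergence; its first-order frame correspondent is forall x forall y forall z (Rxy & Rxz -> exists w (Ryw & Rzw)).
G1: ✓.
G2: fails — Ruv and Ruv but v and v have no common successor.
G3: fails — R13 and R13 but 3 and 3 have no common successor.
G4: fails — Rvv and Rvu but v and u have no common successor.
G5: fails — Rsv and Rst but v and t have no common successor.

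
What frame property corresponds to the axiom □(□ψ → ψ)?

shift-reflexivity

This is the T□ axiom.
Its frame correspondent is shift-reflexivity — ∀x ∀y (Rxy → Ryy).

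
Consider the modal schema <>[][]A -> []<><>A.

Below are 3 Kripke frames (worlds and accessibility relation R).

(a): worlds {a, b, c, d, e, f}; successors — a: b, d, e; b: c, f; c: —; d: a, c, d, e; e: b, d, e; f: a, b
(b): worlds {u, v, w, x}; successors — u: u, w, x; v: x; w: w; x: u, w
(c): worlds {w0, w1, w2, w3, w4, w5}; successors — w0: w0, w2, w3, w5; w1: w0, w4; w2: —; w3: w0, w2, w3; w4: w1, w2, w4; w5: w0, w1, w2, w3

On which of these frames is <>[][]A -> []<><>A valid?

(b)

Frame correspondent (Sahlqvist): forall x forall y forall z ((xRy & xRz) -> exists w (y R^2 w & z R^2 w)) — i.e. a generalized confluence (Geach) condition.
(a): fails — bRc, bRc but no w with cR²w and cR²w.
(b): condition met.
(c): fails — w0Rw0, w0Rw2 but no w with w0R²w and w2R²w.
Valid on: (b).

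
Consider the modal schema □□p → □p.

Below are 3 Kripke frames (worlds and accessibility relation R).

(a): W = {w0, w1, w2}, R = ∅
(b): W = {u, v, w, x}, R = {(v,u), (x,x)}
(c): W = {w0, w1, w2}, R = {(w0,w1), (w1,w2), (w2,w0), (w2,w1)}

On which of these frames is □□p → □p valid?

The schema corresponds to density: ∀x ∀y (Rxy → ∃z (Rxz ∧ Rzy)).
(a): satisfies the condition.
(b): fails — Rvu but no z with Rvz and Rzu.
(c): fails — Rw1w2 but no z with Rw1z and Rzw2.
Valid on: (a).

(a)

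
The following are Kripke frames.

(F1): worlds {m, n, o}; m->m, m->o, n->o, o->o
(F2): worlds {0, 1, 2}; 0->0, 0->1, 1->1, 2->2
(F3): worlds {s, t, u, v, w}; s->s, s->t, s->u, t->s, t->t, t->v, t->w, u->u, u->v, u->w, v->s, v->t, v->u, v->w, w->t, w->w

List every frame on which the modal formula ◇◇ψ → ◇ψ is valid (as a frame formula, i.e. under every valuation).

(F1), (F2)

The schema corresponds to transitivity: ∀x ∀y ∀z (Rxy ∧ Ryz → Rxz).
(F1): ✓.
(F2): ✓.
(F3): fails — Ruv and Rvt but not Rut.
Valid on: (F1), (F2).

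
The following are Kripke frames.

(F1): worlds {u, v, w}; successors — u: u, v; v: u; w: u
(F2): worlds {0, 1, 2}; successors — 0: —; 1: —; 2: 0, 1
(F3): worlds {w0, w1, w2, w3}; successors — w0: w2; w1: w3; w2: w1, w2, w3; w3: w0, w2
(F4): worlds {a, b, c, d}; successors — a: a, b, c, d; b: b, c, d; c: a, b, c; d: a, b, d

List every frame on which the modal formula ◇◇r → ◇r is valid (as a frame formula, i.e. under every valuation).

(F2)

This is the axiom for a generalized confluence (Geach) condition; its first-order frame correspondent is ∀x ∀y (xR²y → ∃w (y = w ∧ xRw)).
(F1): fails — vR²v but no t with v=t and vRt.
(F2): satisfies the condition.
(F3): fails — w0R²w1 but no w with w1=w and w0Rw.
(F4): fails — bR²a but no w with a=w and bRw.
Valid on: (F2).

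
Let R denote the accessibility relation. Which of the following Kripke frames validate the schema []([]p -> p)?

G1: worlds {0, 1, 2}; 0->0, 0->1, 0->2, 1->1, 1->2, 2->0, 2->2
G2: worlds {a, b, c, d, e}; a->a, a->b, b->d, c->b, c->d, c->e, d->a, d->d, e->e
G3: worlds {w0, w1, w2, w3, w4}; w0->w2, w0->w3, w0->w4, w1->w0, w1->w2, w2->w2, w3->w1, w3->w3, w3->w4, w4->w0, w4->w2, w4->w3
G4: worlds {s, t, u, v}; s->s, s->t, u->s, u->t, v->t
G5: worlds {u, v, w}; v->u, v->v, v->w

The schema corresponds to shift-reflexivity: forall x forall y (Rxy -> Ryy).
G1: satisfies the condition.
G2: fails — Rab but not Rbb.
G3: fails — Rw1w0 but not Rw0w0.
G4: fails — Rut but not Rtt.
G5: fails — Rvu but not Ruu.

G1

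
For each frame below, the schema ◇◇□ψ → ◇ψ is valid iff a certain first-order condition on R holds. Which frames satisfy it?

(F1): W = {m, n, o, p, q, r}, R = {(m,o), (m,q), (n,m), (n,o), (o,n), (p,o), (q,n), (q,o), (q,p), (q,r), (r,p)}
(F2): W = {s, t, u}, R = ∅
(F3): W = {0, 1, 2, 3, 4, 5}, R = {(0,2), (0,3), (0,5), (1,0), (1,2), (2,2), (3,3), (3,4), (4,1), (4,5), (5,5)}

(F2)

Frame correspondent (Sahlqvist): ∀x ∀y (xR²y → ∃w (yRw ∧ xRw)) — i.e. a generalized confluence (Geach) condition.
(F1): fails — mR²o but no w with oRw and mRw.
(F2): holds.
(F3): fails — 1R²3 but no w with 3Rw and 1Rw.
Valid on: (F2).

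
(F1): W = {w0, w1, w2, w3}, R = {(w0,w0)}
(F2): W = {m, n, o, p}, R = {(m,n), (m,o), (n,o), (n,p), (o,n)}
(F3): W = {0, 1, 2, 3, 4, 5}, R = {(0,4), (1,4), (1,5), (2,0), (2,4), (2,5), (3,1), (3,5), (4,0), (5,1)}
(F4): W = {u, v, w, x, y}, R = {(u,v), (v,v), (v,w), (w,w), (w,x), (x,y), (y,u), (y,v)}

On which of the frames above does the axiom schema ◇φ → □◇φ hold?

Frame correspondent (Sahlqvist): ∀x ∀y ∀z (Rxy ∧ Rxz → Ryz) — i.e. the Euclidean property.
(F1): satisfies the condition.
(F2): fails — Rmo and Rmo but not Roo.
(F3): fails — R04 and R04 but not R44.
(F4): fails — Rvw and Rvv but not Rwv.
Valid on: (F1).

(F1)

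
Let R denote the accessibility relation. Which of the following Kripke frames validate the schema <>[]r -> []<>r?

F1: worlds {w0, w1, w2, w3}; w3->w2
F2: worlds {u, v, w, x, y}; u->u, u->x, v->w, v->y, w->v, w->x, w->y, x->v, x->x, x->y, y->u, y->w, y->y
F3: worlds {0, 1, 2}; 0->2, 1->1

F2

The schema corresponds to convergence: forall x forall y forall z (Rxy & Rxz -> exists w (Ryw & Rzw)).
F1: fails — Rw3w2 and Rw3w2 but w2 and w2 have no common successor.
F2: ✓.
F3: fails — R02 and R02 but 2 and 2 have no common successor.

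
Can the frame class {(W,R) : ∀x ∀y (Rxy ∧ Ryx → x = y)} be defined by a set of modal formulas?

If a class were modally definable it would be closed under surjective bounded morphisms (Goldblatt–Thomason).
The 4-cycle (worlds 0,1,2,3 with 0→1→2→3→0) is antisymmetric. Sending even-indexed worlds to • and odd-indexed worlds to ∘ is a surjective bounded morphism onto the two-world frame with •↔∘, which is not antisymmetric.
So the class is not modally definable.

Not modally definable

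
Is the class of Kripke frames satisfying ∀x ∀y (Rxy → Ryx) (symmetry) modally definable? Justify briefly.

Definable; p → □◇p defines it

The condition is symmetry. A defining modal formula is p → □◇p.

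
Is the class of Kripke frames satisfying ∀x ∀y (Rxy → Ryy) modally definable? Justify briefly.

Yes: it is shift-reflexivity, defined by the T□ schema □(□q → q).

Definable; □(□q → q) defines it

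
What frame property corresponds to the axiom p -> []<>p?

symmetry: forall x forall y (Rxy -> Ryx)

Suppose p→□◇p is valid. Take Rxy and set V(p)={x}. Then p at x, so □◇p at x, so ◇p at y, so some z with Ryz has p; z=x, i.e. Ryx.
The converse is a direct semantic check.
Frame condition: forall x forall y (Rxy -> Ryx).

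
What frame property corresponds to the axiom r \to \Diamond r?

reflexivity: \forall x Rxx

Equivalently (dual form): □r → r.
Suppose □r→r is valid. At any x set V(r)={w : Rxw}. Then □r holds at x, so r holds at x, i.e. Rxx.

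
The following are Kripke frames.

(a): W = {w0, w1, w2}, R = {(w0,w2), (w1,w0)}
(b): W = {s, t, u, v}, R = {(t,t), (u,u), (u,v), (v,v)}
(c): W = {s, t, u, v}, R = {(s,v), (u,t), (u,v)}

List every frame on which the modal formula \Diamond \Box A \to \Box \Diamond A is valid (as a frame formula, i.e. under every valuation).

(b)

The schema corresponds to convergence: \forall x \forall y \forall z (Rxy \wedge Rxz \to \exists w (Ryw \wedge Rzw)).
(a): fails — Rw0w2 and Rw0w2 but w2 and w2 have no common successor.
(b): ✓.
(c): fails — Rsv and Rsv but v and v have no common successor.
Valid on: (b).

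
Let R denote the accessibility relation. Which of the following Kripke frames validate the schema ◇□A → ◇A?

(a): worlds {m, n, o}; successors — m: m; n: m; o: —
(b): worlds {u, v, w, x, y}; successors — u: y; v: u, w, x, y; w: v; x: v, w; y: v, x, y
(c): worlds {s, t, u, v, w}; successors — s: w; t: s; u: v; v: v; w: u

(a)

The schema corresponds to a generalized confluence (Geach) condition: ∀x ∀y (xRy → ∃w (yRw ∧ xRw)).
(a): holds.
(b): fails — vRw but no t with wRt and vRt.
(c): fails — sRw but no w* with wRw* and sRw*.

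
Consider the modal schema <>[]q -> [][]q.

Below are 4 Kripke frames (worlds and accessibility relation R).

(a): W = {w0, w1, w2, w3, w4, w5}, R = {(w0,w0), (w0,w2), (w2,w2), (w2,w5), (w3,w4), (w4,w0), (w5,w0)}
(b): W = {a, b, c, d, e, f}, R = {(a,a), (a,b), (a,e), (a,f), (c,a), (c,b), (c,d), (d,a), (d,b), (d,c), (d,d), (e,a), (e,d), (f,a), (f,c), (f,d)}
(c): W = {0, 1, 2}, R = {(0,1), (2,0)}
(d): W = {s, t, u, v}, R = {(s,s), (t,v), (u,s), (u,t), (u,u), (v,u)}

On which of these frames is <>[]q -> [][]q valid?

The schema corresponds to a generalized confluence (Geach) condition: forall x forall y forall z ((xRy & x R^2 z) -> exists w (yRw & z = w)).
(a): fails — w0Rw0, w0R²w5 but no w with w0Rw and w5=w.
(b): fails — aRa, aR²c but no w with aRw and c=w.
(c): satisfies the condition.
(d): fails — uRs, uR²t but no w with sRw and t=w.

(c)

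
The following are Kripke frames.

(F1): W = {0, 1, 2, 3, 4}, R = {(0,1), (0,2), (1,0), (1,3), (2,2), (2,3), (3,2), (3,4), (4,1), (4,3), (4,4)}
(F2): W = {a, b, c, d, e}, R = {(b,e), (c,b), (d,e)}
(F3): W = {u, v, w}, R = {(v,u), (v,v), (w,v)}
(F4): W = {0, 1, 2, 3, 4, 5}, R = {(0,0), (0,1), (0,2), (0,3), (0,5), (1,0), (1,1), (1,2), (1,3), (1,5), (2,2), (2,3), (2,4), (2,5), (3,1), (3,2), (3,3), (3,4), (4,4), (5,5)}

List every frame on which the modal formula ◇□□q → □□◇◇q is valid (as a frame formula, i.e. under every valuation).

(F1)

The schema corresponds to a generalized confluence (Geach) condition: ∀x ∀y ∀z ((xRy ∧ xR²z) → ∃w (yR²w ∧ zR²w)).
(F1): ✓.
(F2): fails — cRb, cR²e but no w with bR²w and eR²w.
(F3): fails — vRu, vR²u but no t with uR²t and uR²t.
(F4): fails — 0R5, 0R²4 but no w with 5R²w and 4R²w.
Valid on: (F1).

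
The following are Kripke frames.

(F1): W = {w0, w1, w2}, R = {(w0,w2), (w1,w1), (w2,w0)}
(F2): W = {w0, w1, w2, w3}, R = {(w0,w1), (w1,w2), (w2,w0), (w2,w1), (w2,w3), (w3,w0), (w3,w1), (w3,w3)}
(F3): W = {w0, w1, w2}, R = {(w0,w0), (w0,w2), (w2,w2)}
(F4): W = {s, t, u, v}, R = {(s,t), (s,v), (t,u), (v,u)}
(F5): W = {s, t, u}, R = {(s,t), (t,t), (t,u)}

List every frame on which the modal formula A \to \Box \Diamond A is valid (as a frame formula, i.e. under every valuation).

This is the axiom for symmetry; its first-order frame correspondent is \forall x \forall y (Rxy \to Ryx).
(F1): holds.
(F2): fails — Rw3w1 but not Rw1w3.
(F3): fails — Rw0w2 but not Rw2w0.
(F4): fails — Rtu but not Rut.
(F5): fails — Rtu but not Rut.

(F1)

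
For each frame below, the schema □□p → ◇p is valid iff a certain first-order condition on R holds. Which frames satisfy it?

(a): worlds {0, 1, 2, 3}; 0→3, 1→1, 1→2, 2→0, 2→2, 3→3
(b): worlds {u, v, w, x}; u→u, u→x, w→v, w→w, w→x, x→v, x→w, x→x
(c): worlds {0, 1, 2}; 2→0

(a)

This is the axiom for a generalized confluence (Geach) condition; its first-order frame correspondent is ∀x ∃w (xR²w ∧ xRw).
(a): ✓.
(b): fails — at v but no t with vR²t and vRt.
(c): fails — at 0 but no w with 0R²w and 0Rw.
Valid on: (a).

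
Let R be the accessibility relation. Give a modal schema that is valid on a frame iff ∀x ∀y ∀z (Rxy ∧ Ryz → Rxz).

□q → □□q

A defining formula is □q → □□q (the 4 axiom).
Suppose □q→□□q is valid. Take Rxy, Ryz and set V(q)={w : Rxw}. Then □q at x, so □□q at x, so □q at y, so q at z, i.e. Rxz.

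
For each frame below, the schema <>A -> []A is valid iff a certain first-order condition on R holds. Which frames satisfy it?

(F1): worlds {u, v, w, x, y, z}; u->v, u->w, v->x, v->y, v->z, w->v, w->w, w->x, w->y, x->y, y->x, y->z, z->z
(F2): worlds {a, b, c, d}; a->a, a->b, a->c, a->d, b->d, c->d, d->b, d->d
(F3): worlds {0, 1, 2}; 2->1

Frame correspondent (Sahlqvist): forall x forall y forall z (Rxy & Rxz -> y = z) — i.e. partial functionality.
(F1): fails — u sees both v and w.
(F2): fails — a sees both a and b.
(F3): ✓.

(F3)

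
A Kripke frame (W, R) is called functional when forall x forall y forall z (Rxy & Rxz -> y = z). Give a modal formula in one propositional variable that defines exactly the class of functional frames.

◇p → □p

This is partial functionality; the standard corresponding axiom is CD: ◇p → □p.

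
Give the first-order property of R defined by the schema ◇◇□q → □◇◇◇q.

∀x ∀y ∀z ((xR²y ∧ xRz) → ∃w (yRw ∧ zR³w))

This is a Sahlqvist (Geach-type) schema ◇^2□^1q → □^1◇^3q.
Minimal-valuation argument: fix x; take any y with xR^2y and any z with xR^1z. Set V(q) to the set of worlds R-reachable from y in exactly 1 step. Then □^1q holds at y, so the antecedent holds at x; validity forces ◇^3q at z, giving a w with zR^3w and yR^1w.
First-order correspondent: ∀x ∀y ∀z ((xR²y ∧ xRz) → ∃w (yRw ∧ zR³w)).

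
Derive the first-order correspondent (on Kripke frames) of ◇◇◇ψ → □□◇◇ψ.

This is a Sahlqvist (Geach-type) schema ◇^3□^0ψ → □^2◇^2ψ.
Minimal-valuation argument: fix x; take any y with xR^3y and any z with xR^2z. Set V(ψ) to the set of worlds R-reachable from y in exactly 0 steps. Then □^0ψ holds at y, so the antecedent holds at x; validity forces ◇^2ψ at z, giving a w with zR^2w and yR^0w.
First-order correspondent: ∀x ∀y ∀z ((xR³y ∧ xR²z) → ∃w (y = w ∧ zR²w)).

∀x ∀y ∀z ((xR³y ∧ xR²z) → ∃w (y = w ∧ zR²w))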